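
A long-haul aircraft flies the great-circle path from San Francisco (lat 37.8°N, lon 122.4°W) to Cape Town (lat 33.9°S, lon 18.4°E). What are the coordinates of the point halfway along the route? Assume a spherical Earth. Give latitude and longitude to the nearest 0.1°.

From cos δ = sin φ₁ sin φ₂ + cos φ₁ cos φ₂ cos Δλ, the central angle is δ ≈ 2.587 rad (148.2°).
Interpolate at f = 1/2 with slerp weights a = sin((1−f)δ)/sin δ ≈ 1.826, b = sin(fδ)/sin δ ≈ 1.826.
p = a·p₁ + b·p₂ ≈ (0.665, -0.740, 0.101); φ = arcsin(p_z) ≈ 5.78°, λ = atan2(p_y, p_x) ≈ -48.05°.

≈ lat 5.8°N, lon 48.0°W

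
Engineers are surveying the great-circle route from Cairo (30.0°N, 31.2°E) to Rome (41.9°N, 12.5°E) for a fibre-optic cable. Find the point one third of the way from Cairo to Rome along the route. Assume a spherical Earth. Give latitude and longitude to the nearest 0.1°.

≈ 34.3°N, 25.6°E

The haversine formula gives a central angle δ ≈ 0.335 rad (19.2°) between the endpoints.
Interpolate at f = 1/3 with slerp weights a = sin((1−f)δ)/sin δ ≈ 0.674, b = sin(fδ)/sin δ ≈ 0.339.
p = a·p₁ + b·p₂ ≈ (0.745, 0.357, 0.563); φ = arcsin(p_z) ≈ 34.28°, λ = atan2(p_y, p_x) ≈ 25.58°.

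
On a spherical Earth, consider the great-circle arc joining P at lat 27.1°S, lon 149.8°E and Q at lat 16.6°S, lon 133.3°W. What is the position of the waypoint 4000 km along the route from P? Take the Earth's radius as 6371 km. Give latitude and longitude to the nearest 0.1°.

≈ lat 27.0°S, lon 169.6°W

Convert each endpoint to a unit vector on the sphere (x = cos φ cos λ, y = cos φ sin λ, z = sin φ).
The central angle between the endpoints is δ = arccos(p₁·p₂) ≈ 1.241 rad (71.1°). The total great-circle distance is δ·R ≈ 1.241 × 6371 ≈ 7909 km, so the target fraction is f = 4000/7909 ≈ 0.506.
Interpolate at f ≈ 0.506 with slerp weights a = sin((1−f)δ)/sin δ ≈ 0.608, b = sin(fδ)/sin δ ≈ 0.621.
p = a·p₁ + b·p₂ ≈ (-0.876, -0.160, -0.455); φ = arcsin(p_z) ≈ -27.04°, λ = atan2(p_y, p_x) ≈ -169.62°.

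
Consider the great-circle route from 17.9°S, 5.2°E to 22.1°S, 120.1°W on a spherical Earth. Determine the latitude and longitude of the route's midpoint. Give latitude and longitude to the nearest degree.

From cos δ = sin φ₁ sin φ₂ + cos φ₁ cos φ₂ cos Δλ, the central angle is δ ≈ 1.976 rad (113.2°).
Interpolate at f = 1/2 with slerp weights a = sin((1−f)δ)/sin δ ≈ 0.908, b = sin(fδ)/sin δ ≈ 0.908.
p = a·p₁ + b·p₂ ≈ (0.439, -0.650, -0.621); φ = arcsin(p_z) ≈ -38.38°, λ = atan2(p_y, p_x) ≈ -55.97°.

≈ 38°S, 56°W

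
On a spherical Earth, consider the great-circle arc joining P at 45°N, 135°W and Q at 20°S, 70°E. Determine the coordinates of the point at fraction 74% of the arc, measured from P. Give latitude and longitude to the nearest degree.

Convert each endpoint to a unit vector on the sphere (x = cos φ cos λ, y = cos φ sin λ, z = sin φ).
The central angle between the endpoints is δ = arccos(p₁·p₂) ≈ 2.576 rad (147.6°).
Interpolate at f = 0.74 with slerp weights a = sin((1−f)δ)/sin δ ≈ 1.157, b = sin(fδ)/sin δ ≈ 1.761.
p = a·p₁ + b·p₂ ≈ (-0.013, 0.976, 0.216); φ = arcsin(p_z) ≈ 12.48°, λ = atan2(p_y, p_x) ≈ 90.75°.

≈ 12°N, 91°E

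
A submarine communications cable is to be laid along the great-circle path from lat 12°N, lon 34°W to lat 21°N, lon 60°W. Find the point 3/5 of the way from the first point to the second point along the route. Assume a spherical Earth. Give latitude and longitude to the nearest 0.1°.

Write both endpoints as unit vectors p₁, p₂ with components (cos φ cos λ, cos φ sin λ, sin φ).
The central angle between the endpoints is δ = arccos(p₁·p₂) ≈ 0.462 rad (26.5°).
Interpolate at f = 3/5 with slerp weights a = sin((1−f)δ)/sin δ ≈ 0.412, b = sin(fδ)/sin δ ≈ 0.614.
p = a·p₁ + b·p₂ ≈ (0.621, -0.722, 0.306); φ = arcsin(p_z) ≈ 17.80°, λ = atan2(p_y, p_x) ≈ -49.30°.

≈ lat 17.8°N, lon 49.3°W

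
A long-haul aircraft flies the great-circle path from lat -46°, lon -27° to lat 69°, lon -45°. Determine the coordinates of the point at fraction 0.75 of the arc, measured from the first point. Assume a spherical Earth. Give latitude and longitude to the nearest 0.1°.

From cos δ = sin φ₁ sin φ₂ + cos φ₁ cos φ₂ cos Δλ, the central angle is δ ≈ 2.021 rad (115.8°).
Interpolate at f = 0.75 with slerp weights a = sin((1−f)δ)/sin δ ≈ 0.537, b = sin(fδ)/sin δ ≈ 1.109.
p = a·p₁ + b·p₂ ≈ (0.614, -0.450, 0.649); φ = arcsin(p_z) ≈ 40.43°, λ = atan2(p_y, p_x) ≈ -36.28°.

≈ lat 40.4°, lon -36.3°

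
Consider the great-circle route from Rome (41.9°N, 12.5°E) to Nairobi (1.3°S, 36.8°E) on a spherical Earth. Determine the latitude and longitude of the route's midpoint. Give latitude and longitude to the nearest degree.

Write both endpoints as unit vectors p₁, p₂ with components (cos φ cos λ, cos φ sin λ, sin φ).
The central angle between the endpoints is δ = arccos(p₁·p₂) ≈ 0.846 rad (48.5°).
Interpolate at f = 1/2 with slerp weights a = sin((1−f)δ)/sin δ ≈ 0.548, b = sin(fδ)/sin δ ≈ 0.548.
p = a·p₁ + b·p₂ ≈ (0.837, 0.417, 0.354); φ = arcsin(p_z) ≈ 20.72°, λ = atan2(p_y, p_x) ≈ 26.46°.

≈ 21°N, 26°E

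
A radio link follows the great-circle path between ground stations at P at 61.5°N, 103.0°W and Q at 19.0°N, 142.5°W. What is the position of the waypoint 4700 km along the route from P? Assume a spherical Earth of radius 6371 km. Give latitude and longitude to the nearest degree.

≈ 27°N, 139°W

Write both endpoints as unit vectors p₁, p₂ with components (cos φ cos λ, cos φ sin λ, sin φ).
The central angle between the endpoints is δ = arccos(p₁·p₂) ≈ 0.884 rad (50.6°). The total great-circle distance is δ·R ≈ 0.884 × 6371 ≈ 5630 km, so the target fraction is f = 4700/5630 ≈ 0.835.
Interpolate at f ≈ 0.835 with slerp weights a = sin((1−f)δ)/sin δ ≈ 0.188, b = sin(fδ)/sin δ ≈ 0.870.
p = a·p₁ + b·p₂ ≈ (-0.673, -0.588, 0.449); φ = arcsin(p_z) ≈ 26.66°, λ = atan2(p_y, p_x) ≈ -138.83°.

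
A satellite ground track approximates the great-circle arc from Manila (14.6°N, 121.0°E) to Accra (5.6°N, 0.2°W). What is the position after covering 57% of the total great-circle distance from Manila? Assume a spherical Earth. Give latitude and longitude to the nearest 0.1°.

Convert each endpoint to a unit vector on the sphere (x = cos φ cos λ, y = cos φ sin λ, z = sin φ).
The central angle between the endpoints is δ = arccos(p₁·p₂) ≈ 2.065 rad (118.3°).
Interpolate at f = 0.57 with slerp weights a = sin((1−f)δ)/sin δ ≈ 0.881, b = sin(fδ)/sin δ ≈ 1.049.
p = a·p₁ + b·p₂ ≈ (0.605, 0.727, 0.324); φ = arcsin(p_z) ≈ 18.93°, λ = atan2(p_y, p_x) ≈ 50.26°.

≈ (18.9°N, 50.3°E)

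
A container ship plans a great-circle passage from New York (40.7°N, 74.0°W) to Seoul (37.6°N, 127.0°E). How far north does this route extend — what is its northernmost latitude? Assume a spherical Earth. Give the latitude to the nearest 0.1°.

The great circle lies in the plane with unit normal n̂ = (p₁ × p₂)/|p₁ × p₂|.
Here n̂_z ≈ -0.218; the vertex latitude is φ_max = arccos|n̂_z| ≈ 77.4°.
Check via Clairaut: cos φ_max = |cos φ₁| · sin C = cos(40.7°)·sin(16.7°) ≈ 0.218, again giving ≈ 77.4°.

≈ 77.4°N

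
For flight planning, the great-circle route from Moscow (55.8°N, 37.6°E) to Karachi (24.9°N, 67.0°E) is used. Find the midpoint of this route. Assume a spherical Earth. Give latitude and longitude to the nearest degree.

≈ 41°N, 56°E

From cos δ = sin φ₁ sin φ₂ + cos φ₁ cos φ₂ cos Δλ, the central angle is δ ≈ 0.656 rad (37.6°).
Interpolate at f = 1/2 with slerp weights a = sin((1−f)δ)/sin δ ≈ 0.528, b = sin(fδ)/sin δ ≈ 0.528.
p = a·p₁ + b·p₂ ≈ (0.422, 0.622, 0.659); φ = arcsin(p_z) ≈ 41.24°, λ = atan2(p_y, p_x) ≈ 55.82°.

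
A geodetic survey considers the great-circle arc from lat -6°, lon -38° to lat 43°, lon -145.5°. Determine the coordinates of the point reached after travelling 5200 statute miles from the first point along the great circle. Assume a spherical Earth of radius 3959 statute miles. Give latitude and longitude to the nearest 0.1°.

From cos δ = sin φ₁ sin φ₂ + cos φ₁ cos φ₂ cos Δλ, the central angle is δ ≈ 1.865 rad (106.9°). The total great-circle distance is δ·R ≈ 1.865 × 3959 ≈ 7384 mi, so the target fraction is f = 5200/7384 ≈ 0.704.
Interpolate at f ≈ 0.704 with slerp weights a = sin((1−f)δ)/sin δ ≈ 0.548, b = sin(fδ)/sin δ ≈ 1.010.
p = a·p₁ + b·p₂ ≈ (-0.180, -0.754, 0.632); φ = arcsin(p_z) ≈ 39.19°, λ = atan2(p_y, p_x) ≈ -103.43°.

≈ lat 39.2°, lon -103.4°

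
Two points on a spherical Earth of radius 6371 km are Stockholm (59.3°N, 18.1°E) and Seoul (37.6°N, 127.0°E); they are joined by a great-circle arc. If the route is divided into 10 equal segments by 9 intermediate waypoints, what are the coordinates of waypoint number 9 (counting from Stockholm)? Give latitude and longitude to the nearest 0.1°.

≈ (43.2°N, 122.2°E)

Convert each endpoint to a unit vector on the sphere (x = cos φ cos λ, y = cos φ sin λ, z = sin φ).
The central angle between the endpoints is δ = arccos(p₁·p₂) ≈ 1.166 rad (66.8°).
Interpolate at f = 9/10 with slerp weights a = sin((1−f)δ)/sin δ ≈ 0.127, b = sin(fδ)/sin δ ≈ 0.943.
p = a·p₁ + b·p₂ ≈ (-0.388, 0.617, 0.684); φ = arcsin(p_z) ≈ 43.19°, λ = atan2(p_y, p_x) ≈ 122.19°.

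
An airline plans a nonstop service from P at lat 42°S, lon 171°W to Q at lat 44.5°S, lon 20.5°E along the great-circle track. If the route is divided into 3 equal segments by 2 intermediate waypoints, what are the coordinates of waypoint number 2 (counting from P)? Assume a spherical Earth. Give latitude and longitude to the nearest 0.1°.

Convert each endpoint to a unit vector on the sphere (x = cos φ cos λ, y = cos φ sin λ, z = sin φ).
The central angle between the endpoints is δ = arccos(p₁·p₂) ≈ 1.621 rad (92.9°).
Interpolate at f = 2/3 with slerp weights a = sin((1−f)δ)/sin δ ≈ 0.515, b = sin(fδ)/sin δ ≈ 0.883.
p = a·p₁ + b·p₂ ≈ (0.212, 0.161, -0.964); φ = arcsin(p_z) ≈ -74.56°, λ = atan2(p_y, p_x) ≈ 37.16°.

≈ lat 74.6°S, lon 37.2°E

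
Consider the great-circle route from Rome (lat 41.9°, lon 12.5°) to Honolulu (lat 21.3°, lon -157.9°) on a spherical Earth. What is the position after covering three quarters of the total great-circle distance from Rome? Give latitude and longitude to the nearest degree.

From cos δ = sin φ₁ sin φ₂ + cos φ₁ cos φ₂ cos Δλ, the central angle is δ ≈ 2.028 rad (116.2°).
Interpolate at f = 3/4 with slerp weights a = sin((1−f)δ)/sin δ ≈ 0.541, b = sin(fδ)/sin δ ≈ 1.113.
p = a·p₁ + b·p₂ ≈ (-0.568, -0.303, 0.766); φ = arcsin(p_z) ≈ 49.96°, λ = atan2(p_y, p_x) ≈ -151.91°.

≈ lat 50°, lon -152°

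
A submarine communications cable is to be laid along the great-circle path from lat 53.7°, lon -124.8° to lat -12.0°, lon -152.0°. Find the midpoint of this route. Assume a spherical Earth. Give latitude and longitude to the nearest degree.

Write both endpoints as unit vectors p₁, p₂ with components (cos φ cos λ, cos φ sin λ, sin φ).
The central angle between the endpoints is δ = arccos(p₁·p₂) ≈ 1.216 rad (69.7°).
Interpolate at f = 1/2 with slerp weights a = sin((1−f)δ)/sin δ ≈ 0.609, b = sin(fδ)/sin δ ≈ 0.609.
p = a·p₁ + b·p₂ ≈ (-0.732, -0.576, 0.364); φ = arcsin(p_z) ≈ 21.36°, λ = atan2(p_y, p_x) ≈ -141.80°.

≈ lat 21°, lon -142°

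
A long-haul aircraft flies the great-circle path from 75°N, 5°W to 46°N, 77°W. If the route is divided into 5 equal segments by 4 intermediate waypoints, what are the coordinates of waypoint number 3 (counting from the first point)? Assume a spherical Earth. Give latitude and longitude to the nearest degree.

≈ 61°N, 64°W

From cos δ = sin φ₁ sin φ₂ + cos φ₁ cos φ₂ cos Δλ, the central angle is δ ≈ 0.722 rad (41.4°).
Interpolate at f = 3/5 with slerp weights a = sin((1−f)δ)/sin δ ≈ 0.431, b = sin(fδ)/sin δ ≈ 0.635.
p = a·p₁ + b·p₂ ≈ (0.210, -0.440, 0.873); φ = arcsin(p_z) ≈ 60.83°, λ = atan2(p_y, p_x) ≈ -64.43°.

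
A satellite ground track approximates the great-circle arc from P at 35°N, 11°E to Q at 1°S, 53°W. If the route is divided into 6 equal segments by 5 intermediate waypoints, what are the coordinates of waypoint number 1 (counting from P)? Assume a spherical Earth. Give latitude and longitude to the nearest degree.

The haversine formula gives a central angle δ ≈ 1.214 rad (69.6°) between the endpoints.
Interpolate at f = 1/6 with slerp weights a = sin((1−f)δ)/sin δ ≈ 0.905, b = sin(fδ)/sin δ ≈ 0.214.
p = a·p₁ + b·p₂ ≈ (0.857, -0.030, 0.515); φ = arcsin(p_z) ≈ 31.01°, λ = atan2(p_y, p_x) ≈ -2.00°.

≈ 31°N, 2°W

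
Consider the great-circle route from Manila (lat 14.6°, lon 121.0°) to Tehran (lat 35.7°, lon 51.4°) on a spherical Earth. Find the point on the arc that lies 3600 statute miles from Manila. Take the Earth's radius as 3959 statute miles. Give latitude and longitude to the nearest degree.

≈ lat 35°, lon 67°

The haversine formula gives a central angle δ ≈ 1.136 rad (65.1°) between the endpoints. The total great-circle distance is δ·R ≈ 1.136 × 3959 ≈ 4498 mi, so the target fraction is f = 3600/4498 ≈ 0.800.
Interpolate at f ≈ 0.800 with slerp weights a = sin((1−f)δ)/sin δ ≈ 0.248, b = sin(fδ)/sin δ ≈ 0.870.
p = a·p₁ + b·p₂ ≈ (0.317, 0.758, 0.570); φ = arcsin(p_z) ≈ 34.76°, λ = atan2(p_y, p_x) ≈ 67.29°.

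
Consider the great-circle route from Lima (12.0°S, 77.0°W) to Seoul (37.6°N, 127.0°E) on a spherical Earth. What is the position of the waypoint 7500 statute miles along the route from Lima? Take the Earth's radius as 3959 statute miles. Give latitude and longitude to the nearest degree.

≈ (55°N, 178°E)

Convert each endpoint to a unit vector on the sphere (x = cos φ cos λ, y = cos φ sin λ, z = sin φ).
The central angle between the endpoints is δ = arccos(p₁·p₂) ≈ 2.559 rad (146.6°). The total great-circle distance is δ·R ≈ 2.559 × 3959 ≈ 10130 mi, so the target fraction is f = 7500/10130 ≈ 0.740.
Interpolate at f ≈ 0.740 with slerp weights a = sin((1−f)δ)/sin δ ≈ 1.120, b = sin(fδ)/sin δ ≈ 1.722.
p = a·p₁ + b·p₂ ≈ (-0.575, 0.023, 0.818); φ = arcsin(p_z) ≈ 54.88°, λ = atan2(p_y, p_x) ≈ 177.76°.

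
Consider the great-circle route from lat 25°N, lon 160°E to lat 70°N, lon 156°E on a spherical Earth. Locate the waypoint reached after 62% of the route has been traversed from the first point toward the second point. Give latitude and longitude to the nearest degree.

≈ lat 53°N, lon 158°E

The haversine formula gives a central angle δ ≈ 0.786 rad (45.1°) between the endpoints.
Interpolate at f = 0.62 with slerp weights a = sin((1−f)δ)/sin δ ≈ 0.416, b = sin(fδ)/sin δ ≈ 0.662.
p = a·p₁ + b·p₂ ≈ (-0.561, 0.221, 0.798); φ = arcsin(p_z) ≈ 52.91°, λ = atan2(p_y, p_x) ≈ 158.50°.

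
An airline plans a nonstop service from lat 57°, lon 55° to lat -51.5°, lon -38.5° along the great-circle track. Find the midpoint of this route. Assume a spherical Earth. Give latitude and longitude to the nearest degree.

≈ lat 4°, lon 4°

Convert each endpoint to a unit vector on the sphere (x = cos φ cos λ, y = cos φ sin λ, z = sin φ).
The central angle between the endpoints is δ = arccos(p₁·p₂) ≈ 2.315 rad (132.6°).
Interpolate at f = 1/2 with slerp weights a = sin((1−f)δ)/sin δ ≈ 1.244, b = sin(fδ)/sin δ ≈ 1.244.
p = a·p₁ + b·p₂ ≈ (0.995, 0.073, 0.070); φ = arcsin(p_z) ≈ 4.00°, λ = atan2(p_y, p_x) ≈ 4.19°.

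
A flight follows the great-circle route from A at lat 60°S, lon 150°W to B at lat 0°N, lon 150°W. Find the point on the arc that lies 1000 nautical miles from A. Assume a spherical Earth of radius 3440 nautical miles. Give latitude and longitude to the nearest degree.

Write both endpoints as unit vectors p₁, p₂ with components (cos φ cos λ, cos φ sin λ, sin φ).
The central angle between the endpoints is δ = arccos(p₁·p₂) ≈ 1.047 rad (60.0°). The total great-circle distance is δ·R ≈ 1.047 × 3440 ≈ 3602 nmi, so the target fraction is f = 1000/3602 ≈ 0.278.
Interpolate at f ≈ 0.278 with slerp weights a = sin((1−f)δ)/sin δ ≈ 0.793, b = sin(fδ)/sin δ ≈ 0.331.
p = a·p₁ + b·p₂ ≈ (-0.630, -0.364, -0.686); φ = arcsin(p_z) ≈ -43.34°, λ = atan2(p_y, p_x) ≈ -150.00°.

≈ lat 43°S, lon 150°W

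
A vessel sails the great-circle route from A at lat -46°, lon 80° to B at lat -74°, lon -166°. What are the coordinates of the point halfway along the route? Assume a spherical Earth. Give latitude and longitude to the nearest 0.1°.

≈ lat -69.3°, lon 103.4°

Convert each endpoint to a unit vector on the sphere (x = cos φ cos λ, y = cos φ sin λ, z = sin φ).
The central angle between the endpoints is δ = arccos(p₁·p₂) ≈ 0.910 rad (52.2°).
Interpolate at f = 1/2 with slerp weights a = sin((1−f)δ)/sin δ ≈ 0.557, b = sin(fδ)/sin δ ≈ 0.557.
p = a·p₁ + b·p₂ ≈ (-0.082, 0.344, -0.936); φ = arcsin(p_z) ≈ -69.31°, λ = atan2(p_y, p_x) ≈ 103.38°.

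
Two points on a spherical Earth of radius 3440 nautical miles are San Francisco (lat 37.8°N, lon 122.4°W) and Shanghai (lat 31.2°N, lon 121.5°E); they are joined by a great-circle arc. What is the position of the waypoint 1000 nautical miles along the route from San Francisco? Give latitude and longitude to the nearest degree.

The haversine formula gives a central angle δ ≈ 1.551 rad (88.8°) between the endpoints. The total great-circle distance is δ·R ≈ 1.551 × 3440 ≈ 5334 nmi, so the target fraction is f = 1000/5334 ≈ 0.187.
Interpolate at f ≈ 0.187 with slerp weights a = sin((1−f)δ)/sin δ ≈ 0.952, b = sin(fδ)/sin δ ≈ 0.287.
p = a·p₁ + b·p₂ ≈ (-0.531, -0.426, 0.732); φ = arcsin(p_z) ≈ 47.07°, λ = atan2(p_y, p_x) ≈ -141.26°.

≈ lat 47°N, lon 141°W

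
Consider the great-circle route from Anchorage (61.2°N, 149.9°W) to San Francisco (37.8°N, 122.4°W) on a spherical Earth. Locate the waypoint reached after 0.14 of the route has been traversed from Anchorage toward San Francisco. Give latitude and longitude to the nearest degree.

From cos δ = sin φ₁ sin φ₂ + cos φ₁ cos φ₂ cos Δλ, the central angle is δ ≈ 0.506 rad (29.0°).
Interpolate at f = 0.14 with slerp weights a = sin((1−f)δ)/sin δ ≈ 0.870, b = sin(fδ)/sin δ ≈ 0.146.
p = a·p₁ + b·p₂ ≈ (-0.424, -0.308, 0.852); φ = arcsin(p_z) ≈ 58.39°, λ = atan2(p_y, p_x) ≈ -144.06°.

≈ 58°N, 144°W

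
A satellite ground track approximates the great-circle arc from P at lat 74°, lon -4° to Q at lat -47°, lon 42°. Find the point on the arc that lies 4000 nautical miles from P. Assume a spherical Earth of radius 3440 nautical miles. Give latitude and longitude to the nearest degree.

Convert each endpoint to a unit vector on the sphere (x = cos φ cos λ, y = cos φ sin λ, z = sin φ).
The central angle between the endpoints is δ = arccos(p₁·p₂) ≈ 2.180 rad (124.9°). The total great-circle distance is δ·R ≈ 2.180 × 3440 ≈ 7500 nmi, so the target fraction is f = 4000/7500 ≈ 0.533.
Interpolate at f ≈ 0.533 with slerp weights a = sin((1−f)δ)/sin δ ≈ 1.038, b = sin(fδ)/sin δ ≈ 1.119.
p = a·p₁ + b·p₂ ≈ (0.853, 0.491, 0.179); φ = arcsin(p_z) ≈ 10.29°, λ = atan2(p_y, p_x) ≈ 29.93°.

≈ lat 10°, lon 30°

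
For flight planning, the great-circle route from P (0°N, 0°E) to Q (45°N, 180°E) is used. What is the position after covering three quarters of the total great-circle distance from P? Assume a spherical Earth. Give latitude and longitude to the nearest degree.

≈ (79°N, 180°E)

Convert each endpoint to a unit vector on the sphere (x = cos φ cos λ, y = cos φ sin λ, z = sin φ).
The central angle between the endpoints is δ = arccos(p₁·p₂) ≈ 2.356 rad (135.0°).
Interpolate at f = 3/4 with slerp weights a = sin((1−f)δ)/sin δ ≈ 0.786, b = sin(fδ)/sin δ ≈ 1.387.
p = a·p₁ + b·p₂ ≈ (-0.195, -0.000, 0.981); φ = arcsin(p_z) ≈ 78.75°, λ = atan2(p_y, p_x) ≈ -180.00°.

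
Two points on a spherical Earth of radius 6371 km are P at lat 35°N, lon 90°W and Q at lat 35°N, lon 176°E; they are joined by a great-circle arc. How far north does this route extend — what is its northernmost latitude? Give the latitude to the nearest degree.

≈ 46°N

The great circle lies in the plane with unit normal n̂ = (p₁ × p₂)/|p₁ × p₂|.
Here n̂_z ≈ -0.698; the vertex latitude is φ_max = arccos|n̂_z| ≈ 45.8°.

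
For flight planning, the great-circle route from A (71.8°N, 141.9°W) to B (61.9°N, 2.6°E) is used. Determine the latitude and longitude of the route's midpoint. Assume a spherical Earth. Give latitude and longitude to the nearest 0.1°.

Convert each endpoint to a unit vector on the sphere (x = cos φ cos λ, y = cos φ sin λ, z = sin φ).
The central angle between the endpoints is δ = arccos(p₁·p₂) ≈ 0.770 rad (44.1°).
Interpolate at f = 1/2 with slerp weights a = sin((1−f)δ)/sin δ ≈ 0.539, b = sin(fδ)/sin δ ≈ 0.539.
p = a·p₁ + b·p₂ ≈ (0.121, -0.092, 0.988); φ = arcsin(p_z) ≈ 81.23°, λ = atan2(p_y, p_x) ≈ -37.32°.

≈ (81.2°N, 37.3°W)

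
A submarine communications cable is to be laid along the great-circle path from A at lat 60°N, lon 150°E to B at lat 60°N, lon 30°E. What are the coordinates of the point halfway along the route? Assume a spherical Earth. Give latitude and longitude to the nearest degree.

Write both endpoints as unit vectors p₁, p₂ with components (cos φ cos λ, cos φ sin λ, sin φ).
The central angle between the endpoints is δ = arccos(p₁·p₂) ≈ 0.896 rad (51.3°).
Interpolate at f = 1/2 with slerp weights a = sin((1−f)δ)/sin δ ≈ 0.555, b = sin(fδ)/sin δ ≈ 0.555.
p = a·p₁ + b·p₂ ≈ (0.000, 0.277, 0.961); φ = arcsin(p_z) ≈ 73.90°, λ = atan2(p_y, p_x) ≈ 90.00°.

≈ lat 74°N, lon 90°E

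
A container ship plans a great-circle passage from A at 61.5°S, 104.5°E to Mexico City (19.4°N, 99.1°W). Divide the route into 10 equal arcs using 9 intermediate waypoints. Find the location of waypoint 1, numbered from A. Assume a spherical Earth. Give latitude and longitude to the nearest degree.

The haversine formula gives a central angle δ ≈ 2.352 rad (134.8°) between the endpoints.
Interpolate at f = 1/10 with slerp weights a = sin((1−f)δ)/sin δ ≈ 1.204, b = sin(fδ)/sin δ ≈ 0.328.
p = a·p₁ + b·p₂ ≈ (-0.193, 0.250, -0.949); φ = arcsin(p_z) ≈ -71.58°, λ = atan2(p_y, p_x) ≈ 127.61°.

≈ 72°S, 128°E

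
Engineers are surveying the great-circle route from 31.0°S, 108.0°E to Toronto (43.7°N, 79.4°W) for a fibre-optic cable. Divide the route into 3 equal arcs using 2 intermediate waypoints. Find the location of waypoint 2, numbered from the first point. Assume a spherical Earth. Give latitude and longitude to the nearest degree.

≈ 67°N, 177°E

The haversine formula gives a central angle δ ≈ 2.898 rad (166.0°) between the endpoints.
Interpolate at f = 2/3 with slerp weights a = sin((1−f)δ)/sin δ ≈ 3.404, b = sin(fδ)/sin δ ≈ 3.872.
p = a·p₁ + b·p₂ ≈ (-0.387, 0.024, 0.922); φ = arcsin(p_z) ≈ 67.20°, λ = atan2(p_y, p_x) ≈ 176.51°.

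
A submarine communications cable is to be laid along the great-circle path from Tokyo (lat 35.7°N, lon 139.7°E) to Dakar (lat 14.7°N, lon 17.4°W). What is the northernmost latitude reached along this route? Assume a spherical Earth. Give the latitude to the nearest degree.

The great circle lies in the plane with unit normal n̂ = (p₁ × p₂)/|p₁ × p₂|.
Here n̂_z ≈ -0.374; the vertex latitude is φ_max = arccos|n̂_z| ≈ 68.1°.
Check via Clairaut: cos φ_max = |cos φ₁| · sin C = cos(35.7°)·sin(27.4°) ≈ 0.374, again giving ≈ 68.1°.

≈ 68°N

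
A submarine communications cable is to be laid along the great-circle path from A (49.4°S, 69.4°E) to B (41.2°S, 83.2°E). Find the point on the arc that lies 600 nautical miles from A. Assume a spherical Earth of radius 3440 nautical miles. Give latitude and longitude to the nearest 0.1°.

Write both endpoints as unit vectors p₁, p₂ with components (cos φ cos λ, cos φ sin λ, sin φ).
The central angle between the endpoints is δ = arccos(p₁·p₂) ≈ 0.221 rad (12.7°). The total great-circle distance is δ·R ≈ 0.221 × 3440 ≈ 761 nmi, so the target fraction is f = 600/761 ≈ 0.789.
Interpolate at f ≈ 0.789 with slerp weights a = sin((1−f)δ)/sin δ ≈ 0.213, b = sin(fδ)/sin δ ≈ 0.791.
p = a·p₁ + b·p₂ ≈ (0.119, 0.721, -0.683); φ = arcsin(p_z) ≈ -43.06°, λ = atan2(p_y, p_x) ≈ 80.61°.

≈ (43.1°S, 80.6°E)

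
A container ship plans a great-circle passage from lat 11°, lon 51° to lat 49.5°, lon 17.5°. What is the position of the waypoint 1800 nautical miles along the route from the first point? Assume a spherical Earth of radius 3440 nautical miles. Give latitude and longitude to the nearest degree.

Convert each endpoint to a unit vector on the sphere (x = cos φ cos λ, y = cos φ sin λ, z = sin φ).
The central angle between the endpoints is δ = arccos(p₁·p₂) ≈ 0.828 rad (47.4°). The total great-circle distance is δ·R ≈ 0.828 × 3440 ≈ 2847 nmi, so the target fraction is f = 1800/2847 ≈ 0.632.
Interpolate at f ≈ 0.632 with slerp weights a = sin((1−f)δ)/sin δ ≈ 0.407, b = sin(fδ)/sin δ ≈ 0.679.
p = a·p₁ + b·p₂ ≈ (0.672, 0.443, 0.594); φ = arcsin(p_z) ≈ 36.42°, λ = atan2(p_y, p_x) ≈ 33.40°.

≈ lat 36°, lon 33°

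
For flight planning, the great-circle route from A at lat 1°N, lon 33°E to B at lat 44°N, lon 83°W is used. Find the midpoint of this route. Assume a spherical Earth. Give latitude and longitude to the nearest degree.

Write both endpoints as unit vectors p₁, p₂ with components (cos φ cos λ, cos φ sin λ, sin φ).
The central angle between the endpoints is δ = arccos(p₁·p₂) ≈ 1.879 rad (107.6°).
Interpolate at f = 1/2 with slerp weights a = sin((1−f)δ)/sin δ ≈ 0.847, b = sin(fδ)/sin δ ≈ 0.847.
p = a·p₁ + b·p₂ ≈ (0.785, -0.144, 0.603); φ = arcsin(p_z) ≈ 37.10°, λ = atan2(p_y, p_x) ≈ -10.37°.

≈ lat 37°N, lon 10°W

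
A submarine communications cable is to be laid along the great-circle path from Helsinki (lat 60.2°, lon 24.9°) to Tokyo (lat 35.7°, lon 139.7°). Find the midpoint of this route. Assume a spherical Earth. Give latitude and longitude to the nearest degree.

From cos δ = sin φ₁ sin φ₂ + cos φ₁ cos φ₂ cos Δλ, the central angle is δ ≈ 1.227 rad (70.3°).
Interpolate at f = 1/2 with slerp weights a = sin((1−f)δ)/sin δ ≈ 0.612, b = sin(fδ)/sin δ ≈ 0.612.
p = a·p₁ + b·p₂ ≈ (-0.103, 0.449, 0.887); φ = arcsin(p_z) ≈ 62.56°, λ = atan2(p_y, p_x) ≈ 102.93°.

≈ lat 63°, lon 103°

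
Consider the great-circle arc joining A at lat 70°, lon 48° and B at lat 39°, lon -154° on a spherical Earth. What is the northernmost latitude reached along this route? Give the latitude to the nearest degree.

≈ 84°

The great circle lies in the plane with unit normal n̂ = (p₁ × p₂)/|p₁ × p₂|.
Here n̂_z ≈ +0.106; the vertex latitude is φ_max = arccos|n̂_z| ≈ 83.9°.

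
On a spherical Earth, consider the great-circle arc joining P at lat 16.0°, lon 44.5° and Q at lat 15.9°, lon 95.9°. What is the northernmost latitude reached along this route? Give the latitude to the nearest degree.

The great circle lies in the plane with unit normal n̂ = (p₁ × p₂)/|p₁ × p₂|.
Here n̂_z ≈ +0.953; the vertex latitude is φ_max = arccos|n̂_z| ≈ 17.6°.

≈ 18°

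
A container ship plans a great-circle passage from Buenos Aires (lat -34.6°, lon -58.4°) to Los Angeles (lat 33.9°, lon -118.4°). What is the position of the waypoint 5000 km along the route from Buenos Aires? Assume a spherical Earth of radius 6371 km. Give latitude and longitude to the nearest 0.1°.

The haversine formula gives a central angle δ ≈ 1.546 rad (88.6°) between the endpoints. The total great-circle distance is δ·R ≈ 1.546 × 6371 ≈ 9849 km, so the target fraction is f = 5000/9849 ≈ 0.508.
Interpolate at f ≈ 0.508 with slerp weights a = sin((1−f)δ)/sin δ ≈ 0.690, b = sin(fδ)/sin δ ≈ 0.707.
p = a·p₁ + b·p₂ ≈ (0.019, -1.000, 0.003); φ = arcsin(p_z) ≈ 0.14°, λ = atan2(p_y, p_x) ≈ -88.94°.

≈ lat 0.1°, lon -88.9°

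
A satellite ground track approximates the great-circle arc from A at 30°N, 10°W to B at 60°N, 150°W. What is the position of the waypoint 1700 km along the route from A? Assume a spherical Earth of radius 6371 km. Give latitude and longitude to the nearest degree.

≈ 44°N, 17°W

From cos δ = sin φ₁ sin φ₂ + cos φ₁ cos φ₂ cos Δλ, the central angle is δ ≈ 1.469 rad (84.2°). The total great-circle distance is δ·R ≈ 1.469 × 6371 ≈ 9361 km, so the target fraction is f = 1700/9361 ≈ 0.182.
Interpolate at f ≈ 0.182 with slerp weights a = sin((1−f)δ)/sin δ ≈ 0.938, b = sin(fδ)/sin δ ≈ 0.265.
p = a·p₁ + b·p₂ ≈ (0.685, -0.207, 0.698); φ = arcsin(p_z) ≈ 44.30°, λ = atan2(p_y, p_x) ≈ -16.84°.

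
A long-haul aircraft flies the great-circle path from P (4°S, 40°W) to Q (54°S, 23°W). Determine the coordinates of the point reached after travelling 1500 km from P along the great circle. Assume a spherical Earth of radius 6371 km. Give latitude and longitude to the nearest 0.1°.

Write both endpoints as unit vectors p₁, p₂ with components (cos φ cos λ, cos φ sin λ, sin φ).
The central angle between the endpoints is δ = arccos(p₁·p₂) ≈ 0.906 rad (51.9°). The total great-circle distance is δ·R ≈ 0.906 × 6371 ≈ 5770 km, so the target fraction is f = 1500/5770 ≈ 0.260.
Interpolate at f ≈ 0.260 with slerp weights a = sin((1−f)δ)/sin δ ≈ 0.789, b = sin(fδ)/sin δ ≈ 0.296.
p = a·p₁ + b·p₂ ≈ (0.764, -0.574, -0.295); φ = arcsin(p_z) ≈ -17.15°, λ = atan2(p_y, p_x) ≈ -36.94°.

≈ (17.2°S, 36.9°W)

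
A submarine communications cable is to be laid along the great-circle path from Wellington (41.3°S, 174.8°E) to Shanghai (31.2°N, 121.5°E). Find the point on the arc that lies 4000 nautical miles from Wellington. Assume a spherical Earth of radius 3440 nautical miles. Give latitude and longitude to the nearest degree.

Write both endpoints as unit vectors p₁, p₂ with components (cos φ cos λ, cos φ sin λ, sin φ).
The central angle between the endpoints is δ = arccos(p₁·p₂) ≈ 1.529 rad (87.6°). The total great-circle distance is δ·R ≈ 1.529 × 3440 ≈ 5259 nmi, so the target fraction is f = 4000/5259 ≈ 0.761.
Interpolate at f ≈ 0.761 with slerp weights a = sin((1−f)δ)/sin δ ≈ 0.358, b = sin(fδ)/sin δ ≈ 0.919.
p = a·p₁ + b·p₂ ≈ (-0.678, 0.694, 0.240); φ = arcsin(p_z) ≈ 13.86°, λ = atan2(p_y, p_x) ≈ 134.34°.

≈ (14°N, 134°E)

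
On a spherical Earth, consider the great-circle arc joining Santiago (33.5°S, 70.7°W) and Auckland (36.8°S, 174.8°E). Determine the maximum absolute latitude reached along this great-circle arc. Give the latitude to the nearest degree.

≈ 53°S

The great circle lies in the plane with unit normal n̂ = (p₁ × p₂)/|p₁ × p₂|.
Here n̂_z ≈ -0.608; the vertex latitude is φ_max = arccos|n̂_z| ≈ 52.5°.
Check via Clairaut: cos φ_max = |cos φ₁| · sin C = cos(33.5°)·sin(133.1°) ≈ 0.608, again giving ≈ 52.5°.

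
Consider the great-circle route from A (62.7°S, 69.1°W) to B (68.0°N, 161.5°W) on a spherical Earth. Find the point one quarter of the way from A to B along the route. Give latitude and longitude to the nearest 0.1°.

From cos δ = sin φ₁ sin φ₂ + cos φ₁ cos φ₂ cos Δλ, the central angle is δ ≈ 2.552 rad (146.2°).
Interpolate at f = 1/4 with slerp weights a = sin((1−f)δ)/sin δ ≈ 1.693, b = sin(fδ)/sin δ ≈ 1.071.
p = a·p₁ + b·p₂ ≈ (-0.103, -0.853, -0.512); φ = arcsin(p_z) ≈ -30.78°, λ = atan2(p_y, p_x) ≈ -96.91°.

≈ (30.8°S, 96.9°W)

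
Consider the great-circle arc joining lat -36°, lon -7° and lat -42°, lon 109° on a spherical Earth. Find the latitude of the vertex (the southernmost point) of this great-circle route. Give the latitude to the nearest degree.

≈ -57°

The great circle lies in the plane with unit normal n̂ = (p₁ × p₂)/|p₁ × p₂|.
Here n̂_z ≈ +0.545; the vertex latitude is φ_max = arccos|n̂_z| ≈ 57.0°.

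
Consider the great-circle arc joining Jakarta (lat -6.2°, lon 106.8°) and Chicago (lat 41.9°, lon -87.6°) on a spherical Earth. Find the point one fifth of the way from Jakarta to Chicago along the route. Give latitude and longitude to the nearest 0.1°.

≈ lat 20.9°, lon 115.6°

Convert each endpoint to a unit vector on the sphere (x = cos φ cos λ, y = cos φ sin λ, z = sin φ).
The central angle between the endpoints is δ = arccos(p₁·p₂) ≈ 2.480 rad (142.1°).
Interpolate at f = 1/5 with slerp weights a = sin((1−f)δ)/sin δ ≈ 1.490, b = sin(fδ)/sin δ ≈ 0.774.
p = a·p₁ + b·p₂ ≈ (-0.404, 0.843, 0.356); φ = arcsin(p_z) ≈ 20.86°, λ = atan2(p_y, p_x) ≈ 115.62°.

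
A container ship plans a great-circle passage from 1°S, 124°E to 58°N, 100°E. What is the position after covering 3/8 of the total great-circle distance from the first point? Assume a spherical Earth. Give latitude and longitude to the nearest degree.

Write both endpoints as unit vectors p₁, p₂ with components (cos φ cos λ, cos φ sin λ, sin φ).
The central angle between the endpoints is δ = arccos(p₁·p₂) ≈ 1.082 rad (62.0°).
Interpolate at f = 3/8 with slerp weights a = sin((1−f)δ)/sin δ ≈ 0.709, b = sin(fδ)/sin δ ≈ 0.447.
p = a·p₁ + b·p₂ ≈ (-0.438, 0.821, 0.367); φ = arcsin(p_z) ≈ 21.52°, λ = atan2(p_y, p_x) ≈ 118.05°.

≈ 22°N, 118°E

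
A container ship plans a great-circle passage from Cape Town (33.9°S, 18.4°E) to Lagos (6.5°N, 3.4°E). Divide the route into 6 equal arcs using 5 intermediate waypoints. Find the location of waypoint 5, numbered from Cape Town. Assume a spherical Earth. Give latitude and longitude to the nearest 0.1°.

≈ 0.3°S, 5.7°E

Write both endpoints as unit vectors p₁, p₂ with components (cos φ cos λ, cos φ sin λ, sin φ).
The central angle between the endpoints is δ = arccos(p₁·p₂) ≈ 0.747 rad (42.8°).
Interpolate at f = 5/6 with slerp weights a = sin((1−f)δ)/sin δ ≈ 0.183, b = sin(fδ)/sin δ ≈ 0.858.
p = a·p₁ + b·p₂ ≈ (0.995, 0.098, -0.005); φ = arcsin(p_z) ≈ -0.27°, λ = atan2(p_y, p_x) ≈ 5.65°.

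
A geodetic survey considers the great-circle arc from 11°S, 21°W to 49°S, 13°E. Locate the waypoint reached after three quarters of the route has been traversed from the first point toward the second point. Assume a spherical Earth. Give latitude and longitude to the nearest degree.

≈ 40°S, 1°E

Convert each endpoint to a unit vector on the sphere (x = cos φ cos λ, y = cos φ sin λ, z = sin φ).
The central angle between the endpoints is δ = arccos(p₁·p₂) ≈ 0.826 rad (47.3°).
Interpolate at f = 3/4 with slerp weights a = sin((1−f)δ)/sin δ ≈ 0.279, b = sin(fδ)/sin δ ≈ 0.790.
p = a·p₁ + b·p₂ ≈ (0.760, 0.018, -0.649); φ = arcsin(p_z) ≈ -40.48°, λ = atan2(p_y, p_x) ≈ 1.39°.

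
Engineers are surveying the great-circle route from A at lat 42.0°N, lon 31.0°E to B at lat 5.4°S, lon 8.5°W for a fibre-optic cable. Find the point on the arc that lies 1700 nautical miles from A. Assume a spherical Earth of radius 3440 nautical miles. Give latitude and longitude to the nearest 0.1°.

The haversine formula gives a central angle δ ≈ 1.038 rad (59.5°) between the endpoints. The total great-circle distance is δ·R ≈ 1.038 × 3440 ≈ 3571 nmi, so the target fraction is f = 1700/3571 ≈ 0.476.
Interpolate at f ≈ 0.476 with slerp weights a = sin((1−f)δ)/sin δ ≈ 0.601, b = sin(fδ)/sin δ ≈ 0.551.
p = a·p₁ + b·p₂ ≈ (0.925, 0.149, 0.350); φ = arcsin(p_z) ≈ 20.49°, λ = atan2(p_y, p_x) ≈ 9.15°.

≈ lat 20.5°N, lon 9.1°E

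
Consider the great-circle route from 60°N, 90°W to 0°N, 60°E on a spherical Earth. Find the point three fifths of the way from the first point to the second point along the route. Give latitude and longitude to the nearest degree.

≈ 44°N, 44°E

Convert each endpoint to a unit vector on the sphere (x = cos φ cos λ, y = cos φ sin λ, z = sin φ).
The central angle between the endpoints is δ = arccos(p₁·p₂) ≈ 2.019 rad (115.7°).
Interpolate at f = 3/5 with slerp weights a = sin((1−f)δ)/sin δ ≈ 0.802, b = sin(fδ)/sin δ ≈ 1.038.
p = a·p₁ + b·p₂ ≈ (0.519, 0.499, 0.694); φ = arcsin(p_z) ≈ 43.96°, λ = atan2(p_y, p_x) ≈ 43.84°.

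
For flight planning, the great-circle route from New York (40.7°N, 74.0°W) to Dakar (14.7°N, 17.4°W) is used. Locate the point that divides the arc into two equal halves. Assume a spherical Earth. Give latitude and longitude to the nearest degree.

≈ 31°N, 42°W

Convert each endpoint to a unit vector on the sphere (x = cos φ cos λ, y = cos φ sin λ, z = sin φ).
The central angle between the endpoints is δ = arccos(p₁·p₂) ≈ 0.965 rad (55.3°).
Interpolate at f = 1/2 with slerp weights a = sin((1−f)δ)/sin δ ≈ 0.564, b = sin(fδ)/sin δ ≈ 0.564.
p = a·p₁ + b·p₂ ≈ (0.639, -0.575, 0.511); φ = arcsin(p_z) ≈ 30.75°, λ = atan2(p_y, p_x) ≈ -41.97°.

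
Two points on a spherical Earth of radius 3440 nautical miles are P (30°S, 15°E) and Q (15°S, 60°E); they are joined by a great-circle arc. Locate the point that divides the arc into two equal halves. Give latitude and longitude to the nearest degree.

≈ (24°S, 39°E)

Write both endpoints as unit vectors p₁, p₂ with components (cos φ cos λ, cos φ sin λ, sin φ).
The central angle between the endpoints is δ = arccos(p₁·p₂) ≈ 0.766 rad (43.9°).
Interpolate at f = 1/2 with slerp weights a = sin((1−f)δ)/sin δ ≈ 0.539, b = sin(fδ)/sin δ ≈ 0.539.
p = a·p₁ + b·p₂ ≈ (0.711, 0.572, -0.409); φ = arcsin(p_z) ≈ -24.14°, λ = atan2(p_y, p_x) ≈ 38.79°.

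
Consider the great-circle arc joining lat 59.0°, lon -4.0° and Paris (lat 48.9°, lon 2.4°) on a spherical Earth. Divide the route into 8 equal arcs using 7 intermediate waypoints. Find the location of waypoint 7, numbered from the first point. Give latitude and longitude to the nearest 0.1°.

≈ lat 50.2°, lon 1.8°

The haversine formula gives a central angle δ ≈ 0.188 rad (10.8°) between the endpoints.
Interpolate at f = 7/8 with slerp weights a = sin((1−f)δ)/sin δ ≈ 0.126, b = sin(fδ)/sin δ ≈ 0.876.
p = a·p₁ + b·p₂ ≈ (0.640, 0.020, 0.768); φ = arcsin(p_z) ≈ 50.18°, λ = atan2(p_y, p_x) ≈ 1.75°.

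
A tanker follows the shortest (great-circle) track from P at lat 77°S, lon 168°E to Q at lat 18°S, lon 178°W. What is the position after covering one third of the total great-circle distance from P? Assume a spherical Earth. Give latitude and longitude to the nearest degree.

≈ lat 57°S, lon 178°E

Write both endpoints as unit vectors p₁, p₂ with components (cos φ cos λ, cos φ sin λ, sin φ).
The central angle between the endpoints is δ = arccos(p₁·p₂) ≈ 1.037 rad (59.4°).
Interpolate at f = 1/3 with slerp weights a = sin((1−f)δ)/sin δ ≈ 0.741, b = sin(fδ)/sin δ ≈ 0.394.
p = a·p₁ + b·p₂ ≈ (-0.537, 0.022, -0.843); φ = arcsin(p_z) ≈ -57.49°, λ = atan2(p_y, p_x) ≈ 177.70°.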